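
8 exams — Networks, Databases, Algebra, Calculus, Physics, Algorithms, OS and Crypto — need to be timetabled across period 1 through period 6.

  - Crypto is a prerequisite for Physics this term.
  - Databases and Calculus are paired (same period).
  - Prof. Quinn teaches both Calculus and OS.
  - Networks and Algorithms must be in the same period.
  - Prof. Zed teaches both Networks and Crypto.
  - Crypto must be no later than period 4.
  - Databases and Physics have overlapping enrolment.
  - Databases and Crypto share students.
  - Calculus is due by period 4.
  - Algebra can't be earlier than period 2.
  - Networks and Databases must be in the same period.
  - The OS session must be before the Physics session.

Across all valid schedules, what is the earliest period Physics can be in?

Precedence pushes Physics to at least period 2.
Physics at period 2 is achievable: Crypto in period 1; Physics in period 2; Calculus in period 3; OS in period 1; Databases in period 3; Algebra in period 2; Algorithms in period 3; Networks in period 3.

period 2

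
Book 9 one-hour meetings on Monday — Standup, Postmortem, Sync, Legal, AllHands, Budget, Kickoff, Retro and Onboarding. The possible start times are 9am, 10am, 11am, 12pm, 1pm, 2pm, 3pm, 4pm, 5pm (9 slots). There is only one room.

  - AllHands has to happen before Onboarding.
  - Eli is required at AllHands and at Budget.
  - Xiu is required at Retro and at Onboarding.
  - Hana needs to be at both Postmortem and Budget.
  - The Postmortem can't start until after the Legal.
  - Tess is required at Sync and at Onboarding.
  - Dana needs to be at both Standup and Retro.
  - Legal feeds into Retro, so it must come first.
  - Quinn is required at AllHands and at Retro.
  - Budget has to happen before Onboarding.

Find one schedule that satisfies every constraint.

Standup=3pm; Legal=9am; Budget=11am; AllHands=10am; Kickoff=5pm; Onboarding=12pm; Postmortem=1pm; Retro=2pm; Sync=4pm

Checking: AllHands(10am) before Onboarding(12pm); Legal(9am) before Postmortem(1pm); Budget(11am) before Onboarding(12pm); Legal(9am) before Retro(2pm); AllHands(10am) != Retro(2pm); Sync(4pm) != Onboarding(12pm); Postmortem(1pm) != Budget(11am); AllHands(10am) != Budget(11am); Retro(2pm) != Onboarding(12pm); Standup(3pm) != Retro(2pm); max 1 per slot (cap 1).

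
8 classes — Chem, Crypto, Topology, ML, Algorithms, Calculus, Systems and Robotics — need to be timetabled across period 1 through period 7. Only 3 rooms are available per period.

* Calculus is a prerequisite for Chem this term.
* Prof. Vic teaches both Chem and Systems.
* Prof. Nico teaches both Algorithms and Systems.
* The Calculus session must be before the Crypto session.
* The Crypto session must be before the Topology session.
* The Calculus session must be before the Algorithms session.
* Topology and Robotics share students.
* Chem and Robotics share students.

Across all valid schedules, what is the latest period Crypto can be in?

Precedence pushes Crypto to at least period 2; downstream work caps Crypto at period 6.
Crypto at period 6 is achievable: Algorithms=period 2, Chem=period 2, Robotics=period 3, Crypto=period 6, Systems=period 1, Calculus=period 1, ML=period 1, Topology=period 7.

period 6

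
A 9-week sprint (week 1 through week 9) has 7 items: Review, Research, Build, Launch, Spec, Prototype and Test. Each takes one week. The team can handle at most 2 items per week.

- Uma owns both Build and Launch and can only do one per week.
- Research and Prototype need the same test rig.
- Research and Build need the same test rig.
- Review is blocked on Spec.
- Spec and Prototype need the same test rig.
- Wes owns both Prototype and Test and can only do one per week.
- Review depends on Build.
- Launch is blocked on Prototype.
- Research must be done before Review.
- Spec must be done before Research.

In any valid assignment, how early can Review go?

week 3

Precedence pushes Review to at least week 3.
Review at week 3 is achievable: Spec=week 1, Build=week 1, Review=week 3, Launch=week 4, Research=week 2, Prototype=week 3, Test=week 2.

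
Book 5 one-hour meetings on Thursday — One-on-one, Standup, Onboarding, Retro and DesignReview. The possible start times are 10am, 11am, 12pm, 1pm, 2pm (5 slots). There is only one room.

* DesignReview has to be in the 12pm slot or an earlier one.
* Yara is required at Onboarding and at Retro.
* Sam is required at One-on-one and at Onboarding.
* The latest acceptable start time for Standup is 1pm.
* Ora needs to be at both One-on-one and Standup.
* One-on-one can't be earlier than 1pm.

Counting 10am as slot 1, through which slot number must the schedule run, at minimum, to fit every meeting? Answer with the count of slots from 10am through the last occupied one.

With at most 1 per slot and 5 meetings, at least 5 slots are needed.
One-on-one can't be placed before 1pm — that is slot 4 counting from 10am — so the schedule must run through at least 4 slots.
5 works (last occupied slot: 2pm): for example Standup=11am, Onboarding=12pm, One-on-one=1pm, Retro=2pm, DesignReview=10am.

5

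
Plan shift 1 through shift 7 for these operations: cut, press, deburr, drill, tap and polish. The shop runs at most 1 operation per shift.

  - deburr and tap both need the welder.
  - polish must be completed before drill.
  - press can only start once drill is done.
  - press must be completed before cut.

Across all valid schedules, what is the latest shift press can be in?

shift 6

Precedence pushes press to at least shift 3; downstream work caps press at shift 6.
press at shift 6 is achievable: drill=shift 2; deburr=shift 3; cut=shift 7; tap=shift 4; polish=shift 1; press=shift 6.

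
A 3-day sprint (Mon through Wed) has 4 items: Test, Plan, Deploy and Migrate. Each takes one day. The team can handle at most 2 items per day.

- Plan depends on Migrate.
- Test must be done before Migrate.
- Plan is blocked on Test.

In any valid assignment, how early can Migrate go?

Precedence pushes Migrate to at least Tue; downstream work caps Migrate at Tue.
Migrate at Tue is achievable: Migrate=Tue, Test=Mon, Deploy=Mon, Plan=Wed.

Tue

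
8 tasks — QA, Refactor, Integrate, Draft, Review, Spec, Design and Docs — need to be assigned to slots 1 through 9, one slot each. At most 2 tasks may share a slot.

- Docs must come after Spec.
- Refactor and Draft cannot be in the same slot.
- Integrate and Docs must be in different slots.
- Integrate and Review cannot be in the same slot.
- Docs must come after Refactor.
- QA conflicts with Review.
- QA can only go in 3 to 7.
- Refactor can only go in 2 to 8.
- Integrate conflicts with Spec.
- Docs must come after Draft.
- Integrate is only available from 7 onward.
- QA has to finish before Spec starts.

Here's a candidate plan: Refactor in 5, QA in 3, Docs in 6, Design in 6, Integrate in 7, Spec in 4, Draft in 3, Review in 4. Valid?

Valid

QA conflicts with Review — holds.
QA has to finish before Spec starts — holds.
Docs must come after Draft — holds.
Integrate is only available from 7 onward — holds.
Integrate and Review cannot be in the same slot — holds.
Docs must come after Refactor — holds.
Integrate conflicts with Spec — holds.
Docs must come after Spec — holds.
Refactor can only go in 2 to 8 — holds.
QA can only go in 3 to 7 — holds.
At most 2 tasks may share a slot — holds.
Refactor and Draft cannot be in the same slot — holds.
Integrate and Docs must be in different slots — holds.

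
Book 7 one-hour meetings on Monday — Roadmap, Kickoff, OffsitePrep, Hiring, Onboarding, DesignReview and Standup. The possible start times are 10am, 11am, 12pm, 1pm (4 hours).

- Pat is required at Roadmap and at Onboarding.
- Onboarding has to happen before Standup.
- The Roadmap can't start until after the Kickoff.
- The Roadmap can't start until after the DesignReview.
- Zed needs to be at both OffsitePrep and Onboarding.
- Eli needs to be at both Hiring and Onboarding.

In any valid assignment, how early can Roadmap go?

11am

Precedence pushes Roadmap to at least 11am.
Roadmap at 11am is achievable: Hiring in 11am, DesignReview in 10am, Roadmap in 11am, Standup in 11am, Onboarding in 10am, OffsitePrep in 11am, Kickoff in 10am.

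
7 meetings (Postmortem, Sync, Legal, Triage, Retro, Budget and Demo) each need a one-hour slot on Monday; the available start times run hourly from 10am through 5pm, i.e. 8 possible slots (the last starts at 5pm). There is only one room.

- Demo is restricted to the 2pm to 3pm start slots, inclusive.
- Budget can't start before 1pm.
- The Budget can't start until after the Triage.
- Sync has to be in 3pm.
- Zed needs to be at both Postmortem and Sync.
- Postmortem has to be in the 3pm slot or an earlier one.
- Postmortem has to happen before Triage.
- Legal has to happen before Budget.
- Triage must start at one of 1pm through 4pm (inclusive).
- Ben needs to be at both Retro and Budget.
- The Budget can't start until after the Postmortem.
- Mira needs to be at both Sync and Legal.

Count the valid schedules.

Splitting on Postmortem: it can be 10am (16), 11am (16), 12pm (16), 1pm (6). Listing each branch's schedules as (Sync, Legal, Triage, Retro, Budget, Demo):
Postmortem=10am: (3pm,11am,1pm,12pm,4pm,2pm) (3pm,11am,1pm,12pm,5pm,2pm) (3pm,11am,1pm,4pm,5pm,2pm) (3pm,11am,1pm,5pm,4pm,2pm) (3pm,11am,4pm,12pm,5pm,2pm) (3pm,11am,4pm,1pm,5pm,2pm) (3pm,12pm,1pm,11am,4pm,2pm) (3pm,12pm,1pm,11am,5pm,2pm) (3pm,12pm,1pm,4pm,5pm,2pm) (3pm,12pm,1pm,5pm,4pm,2pm) (3pm,12pm,4pm,11am,5pm,2pm) (3pm,12pm,4pm,1pm,5pm,2pm) (3pm,1pm,4pm,11am,5pm,2pm) (3pm,1pm,4pm,12pm,5pm,2pm) (3pm,4pm,1pm,11am,5pm,2pm) (3pm,4pm,1pm,12pm,5pm,2pm) — 16.
Postmortem=11am: (3pm,10am,1pm,12pm,4pm,2pm) (3pm,10am,1pm,12pm,5pm,2pm) (3pm,10am,1pm,4pm,5pm,2pm) (3pm,10am,1pm,5pm,4pm,2pm) (3pm,10am,4pm,12pm,5pm,2pm) (3pm,10am,4pm,1pm,5pm,2pm) (3pm,12pm,1pm,10am,4pm,2pm) (3pm,12pm,1pm,10am,5pm,2pm) (3pm,12pm,1pm,4pm,5pm,2pm) (3pm,12pm,1pm,5pm,4pm,2pm) (3pm,12pm,4pm,10am,5pm,2pm) (3pm,12pm,4pm,1pm,5pm,2pm) (3pm,1pm,4pm,10am,5pm,2pm) (3pm,1pm,4pm,12pm,5pm,2pm) (3pm,4pm,1pm,10am,5pm,2pm) (3pm,4pm,1pm,12pm,5pm,2pm) — 16.
Postmortem=12pm: (3pm,10am,1pm,11am,4pm,2pm) (3pm,10am,1pm,11am,5pm,2pm) (3pm,10am,1pm,4pm,5pm,2pm) (3pm,10am,1pm,5pm,4pm,2pm) (3pm,10am,4pm,11am,5pm,2pm) (3pm,10am,4pm,1pm,5pm,2pm) (3pm,11am,1pm,10am,4pm,2pm) (3pm,11am,1pm,10am,5pm,2pm) (3pm,11am,1pm,4pm,5pm,2pm) (3pm,11am,1pm,5pm,4pm,2pm) (3pm,11am,4pm,10am,5pm,2pm) (3pm,11am,4pm,1pm,5pm,2pm) (3pm,1pm,4pm,10am,5pm,2pm) (3pm,1pm,4pm,11am,5pm,2pm) (3pm,4pm,1pm,10am,5pm,2pm) (3pm,4pm,1pm,11am,5pm,2pm) — 16.
Postmortem=1pm: (3pm,10am,4pm,11am,5pm,2pm) (3pm,10am,4pm,12pm,5pm,2pm) (3pm,11am,4pm,10am,5pm,2pm) (3pm,11am,4pm,12pm,5pm,2pm) (3pm,12pm,4pm,10am,5pm,2pm) (3pm,12pm,4pm,11am,5pm,2pm) — 6.
Summing: 16 + 16 + 16 + 6 = 54.

54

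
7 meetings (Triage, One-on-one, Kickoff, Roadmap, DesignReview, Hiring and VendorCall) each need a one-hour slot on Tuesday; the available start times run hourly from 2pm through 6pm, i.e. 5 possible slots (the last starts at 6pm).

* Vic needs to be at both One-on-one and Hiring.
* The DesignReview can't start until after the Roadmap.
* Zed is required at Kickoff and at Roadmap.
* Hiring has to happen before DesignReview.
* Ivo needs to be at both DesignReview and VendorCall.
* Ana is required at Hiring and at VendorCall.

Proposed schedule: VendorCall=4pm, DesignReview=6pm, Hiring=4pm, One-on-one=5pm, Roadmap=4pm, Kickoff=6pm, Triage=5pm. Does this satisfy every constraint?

No — it violates: Ana is required at Hiring and at VendorCall

Hiring has to happen before DesignReview — holds.
Ivo needs to be at both DesignReview and VendorCall — holds.
Ana is required at Hiring and at VendorCall — violated.
The DesignReview can't start until after the Roadmap — holds.
Zed is required at Kickoff and at Roadmap — holds.
Vic needs to be at both One-on-one and Hiring — holds.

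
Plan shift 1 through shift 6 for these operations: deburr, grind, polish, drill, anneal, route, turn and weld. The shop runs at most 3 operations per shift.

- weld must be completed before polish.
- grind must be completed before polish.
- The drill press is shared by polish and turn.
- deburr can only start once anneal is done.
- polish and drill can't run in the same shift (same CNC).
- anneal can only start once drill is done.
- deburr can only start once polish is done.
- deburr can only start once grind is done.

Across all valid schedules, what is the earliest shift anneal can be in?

shift 2

Precedence pushes anneal to at least shift 2; downstream work caps anneal at shift 5.
anneal at shift 2 is achievable: grind=shift 1, route=shift 2, polish=shift 2, turn=shift 3, anneal=shift 2, weld=shift 1, drill=shift 1, deburr=shift 3.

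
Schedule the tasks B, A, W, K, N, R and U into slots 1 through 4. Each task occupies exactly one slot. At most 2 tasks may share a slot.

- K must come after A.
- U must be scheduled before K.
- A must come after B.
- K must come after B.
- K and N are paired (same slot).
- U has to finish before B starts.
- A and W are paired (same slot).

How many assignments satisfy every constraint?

2

Enumerating: W in 3, R in 1, N in 4, U in 1, K in 4, A in 3, B in 2 | R -> 2, B -> 2, U -> 1, A -> 3, W -> 3, N -> 4, K -> 4.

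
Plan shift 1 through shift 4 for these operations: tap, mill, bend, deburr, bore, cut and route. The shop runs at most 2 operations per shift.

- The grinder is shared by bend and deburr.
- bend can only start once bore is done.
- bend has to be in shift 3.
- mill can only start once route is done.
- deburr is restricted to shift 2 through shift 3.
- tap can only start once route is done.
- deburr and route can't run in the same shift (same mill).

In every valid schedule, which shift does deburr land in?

deburr's window is shift 2–shift 3.
bend is fixed at shift 3, and deburr can't share a shift with bend.
So deburr must be shift 2.

shift 2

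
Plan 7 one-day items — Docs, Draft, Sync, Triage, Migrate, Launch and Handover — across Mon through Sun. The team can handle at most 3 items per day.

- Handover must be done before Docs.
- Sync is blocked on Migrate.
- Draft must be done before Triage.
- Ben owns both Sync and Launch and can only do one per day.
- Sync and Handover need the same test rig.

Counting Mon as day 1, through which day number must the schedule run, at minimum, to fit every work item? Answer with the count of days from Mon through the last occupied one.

The precedence chain requires at least 2 distinct days.
With at most 3 per day and 7 work items, at least 3 days are needed.
3 works (last occupied day: Wed): for example Sync=Tue; Handover=Mon; Migrate=Mon; Docs=Tue; Launch=Wed; Triage=Tue; Draft=Mon.

3 days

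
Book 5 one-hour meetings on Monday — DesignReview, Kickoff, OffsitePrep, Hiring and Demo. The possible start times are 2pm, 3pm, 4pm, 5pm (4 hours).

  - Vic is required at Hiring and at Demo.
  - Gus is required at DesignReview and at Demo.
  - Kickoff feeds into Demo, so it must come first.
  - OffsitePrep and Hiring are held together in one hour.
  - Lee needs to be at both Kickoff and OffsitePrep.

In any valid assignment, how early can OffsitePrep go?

OffsitePrep at 2pm is achievable: DesignReview in 2pm; OffsitePrep in 2pm; Hiring in 2pm; Demo in 4pm; Kickoff in 3pm.

2pm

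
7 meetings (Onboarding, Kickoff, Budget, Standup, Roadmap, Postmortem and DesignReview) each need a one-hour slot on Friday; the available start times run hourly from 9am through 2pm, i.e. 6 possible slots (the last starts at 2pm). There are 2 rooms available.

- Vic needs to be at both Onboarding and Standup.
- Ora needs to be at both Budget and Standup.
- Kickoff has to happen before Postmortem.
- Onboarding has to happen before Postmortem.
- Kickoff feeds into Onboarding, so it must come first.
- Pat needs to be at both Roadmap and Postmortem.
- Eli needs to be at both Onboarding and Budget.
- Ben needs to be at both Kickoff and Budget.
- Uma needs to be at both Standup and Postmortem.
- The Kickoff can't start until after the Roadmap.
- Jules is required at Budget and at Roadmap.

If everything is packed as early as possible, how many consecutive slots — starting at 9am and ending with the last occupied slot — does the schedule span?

The precedence chain requires at least 4 distinct slots.
With at most 2 per slot and 7 meetings, at least 4 slots are needed.
4 works (last occupied slot: 12pm): for example Roadmap -> 9am, DesignReview -> 10am, Onboarding -> 11am, Standup -> 9am, Budget -> 12pm, Kickoff -> 10am, Postmortem -> 12pm.

4 slots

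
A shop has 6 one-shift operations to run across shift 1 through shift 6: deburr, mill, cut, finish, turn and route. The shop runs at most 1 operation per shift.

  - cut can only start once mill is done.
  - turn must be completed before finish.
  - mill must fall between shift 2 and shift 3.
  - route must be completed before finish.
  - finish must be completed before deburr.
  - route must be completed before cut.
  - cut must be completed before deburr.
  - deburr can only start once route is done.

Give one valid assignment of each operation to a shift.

deburr in shift 6; finish in shift 5; route in shift 1; mill in shift 2; turn in shift 4; cut in shift 3

Checking: route(shift 1) before cut(shift 3); route(shift 1) before finish(shift 5); finish(shift 5) before deburr(shift 6); cut(shift 3) before deburr(shift 6); turn(shift 4) before finish(shift 5); mill(shift 2) before cut(shift 3); route(shift 1) before deburr(shift 6); mill=shift 2 in [shift 2,shift 3]; max 1 per shift (cap 1).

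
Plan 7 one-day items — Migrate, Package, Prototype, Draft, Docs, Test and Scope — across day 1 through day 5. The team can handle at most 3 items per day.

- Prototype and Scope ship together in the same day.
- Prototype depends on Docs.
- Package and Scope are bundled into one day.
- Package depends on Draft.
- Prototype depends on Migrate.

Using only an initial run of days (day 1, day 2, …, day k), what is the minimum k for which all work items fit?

The precedence chain requires at least 2 distinct days.
With at most 3 per day and 7 work items, at least 3 days are needed.
3 works (last occupied day: day 3): for example Test=day 3; Docs=day 1; Prototype=day 2; Scope=day 2; Migrate=day 1; Package=day 2; Draft=day 1.

3 days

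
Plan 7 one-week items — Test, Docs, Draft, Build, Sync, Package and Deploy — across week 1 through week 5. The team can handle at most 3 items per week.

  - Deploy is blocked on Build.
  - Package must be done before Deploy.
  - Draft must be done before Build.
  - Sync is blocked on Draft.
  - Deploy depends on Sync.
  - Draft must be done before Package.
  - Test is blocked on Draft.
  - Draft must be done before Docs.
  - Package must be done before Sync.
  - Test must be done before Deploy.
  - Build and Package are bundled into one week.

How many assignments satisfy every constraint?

Splitting on Test: it can be week 2 (13), week 3 (17), week 4 (15). Listing each branch's schedules as (Docs, Draft, Build, Sync, Package, Deploy) by week number:
Test=week 2: (2,1,3,4,3,5) (3,1,2,3,2,4) (3,1,2,3,2,5) (3,1,2,4,2,5) (3,1,3,4,3,5) (4,1,2,3,2,4) (4,1,2,3,2,5) (4,1,2,4,2,5) (4,1,3,4,3,5) (5,1,2,3,2,4) (5,1,2,3,2,5) (5,1,2,4,2,5) (5,1,3,4,3,5) — 13.
Test=week 3: (2,1,2,3,2,4) (2,1,2,3,2,5) (2,1,2,4,2,5) (2,1,3,4,3,5) (3,1,2,3,2,4) (3,1,2,3,2,5) (3,1,2,4,2,5) (4,1,2,3,2,4) (4,1,2,3,2,5) (4,1,2,4,2,5) (4,1,3,4,3,5) (4,2,3,4,3,5) (5,1,2,3,2,4) (5,1,2,3,2,5) (5,1,2,4,2,5) (5,1,3,4,3,5) (5,2,3,4,3,5) — 17.
Test=week 4: (2,1,2,3,2,5) (2,1,2,4,2,5) (2,1,3,4,3,5) (3,1,2,3,2,5) (3,1,2,4,2,5) (3,1,3,4,3,5) (3,2,3,4,3,5) (4,1,2,3,2,5) (4,1,2,4,2,5) (4,1,3,4,3,5) (4,2,3,4,3,5) (5,1,2,3,2,5) (5,1,2,4,2,5) (5,1,3,4,3,5) (5,2,3,4,3,5) — 15.
Summing: 13 + 17 + 15 = 45.

45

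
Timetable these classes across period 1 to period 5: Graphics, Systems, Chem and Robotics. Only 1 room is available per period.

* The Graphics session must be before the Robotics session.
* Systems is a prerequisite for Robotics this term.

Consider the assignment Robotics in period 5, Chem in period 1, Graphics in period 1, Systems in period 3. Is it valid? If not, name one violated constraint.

No — it violates: Only 1 room is available per period

The Graphics session must be before the Robotics session — holds.
Systems is a prerequisite for Robotics this term — holds.
Only 1 room is available per period — violated.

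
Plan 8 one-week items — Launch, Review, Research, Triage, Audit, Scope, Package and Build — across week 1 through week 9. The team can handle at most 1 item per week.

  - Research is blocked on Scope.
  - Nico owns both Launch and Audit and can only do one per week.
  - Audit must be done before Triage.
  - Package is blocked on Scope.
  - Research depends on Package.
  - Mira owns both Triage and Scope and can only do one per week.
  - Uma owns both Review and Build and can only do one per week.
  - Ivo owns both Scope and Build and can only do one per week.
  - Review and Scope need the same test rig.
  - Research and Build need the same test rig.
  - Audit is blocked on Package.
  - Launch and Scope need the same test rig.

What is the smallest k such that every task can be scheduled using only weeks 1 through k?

8

The precedence chain requires at least 4 distinct weeks.
With at most 1 per week and 8 tasks, at least 8 weeks are needed.
8 works (last occupied week: week 8): for example Scope -> week 1, Audit -> week 4, Triage -> week 5, Review -> week 7, Research -> week 3, Build -> week 8, Package -> week 2, Launch -> week 6.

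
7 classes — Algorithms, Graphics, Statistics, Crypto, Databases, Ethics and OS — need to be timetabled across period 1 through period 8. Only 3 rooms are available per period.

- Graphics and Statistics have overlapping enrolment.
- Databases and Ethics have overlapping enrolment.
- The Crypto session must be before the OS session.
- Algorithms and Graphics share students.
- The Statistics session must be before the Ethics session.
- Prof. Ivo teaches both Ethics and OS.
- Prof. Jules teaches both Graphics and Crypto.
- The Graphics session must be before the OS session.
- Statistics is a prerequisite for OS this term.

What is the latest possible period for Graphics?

Downstream work caps Graphics at period 7.
Graphics at period 7 is achievable: Algorithms=period 1, Graphics=period 7, Statistics=period 1, OS=period 8, Crypto=period 1, Databases=period 3, Ethics=period 2.

period 7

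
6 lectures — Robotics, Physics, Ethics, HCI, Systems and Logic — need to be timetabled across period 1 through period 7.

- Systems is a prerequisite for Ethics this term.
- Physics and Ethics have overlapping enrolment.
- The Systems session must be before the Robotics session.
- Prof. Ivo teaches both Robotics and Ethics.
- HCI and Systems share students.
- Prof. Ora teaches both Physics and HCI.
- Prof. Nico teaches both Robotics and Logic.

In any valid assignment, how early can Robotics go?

period 2

Precedence pushes Robotics to at least period 2.
Robotics at period 2 is achievable: Logic in period 1; Robotics in period 2; Systems in period 1; Ethics in period 3; Physics in period 1; HCI in period 2.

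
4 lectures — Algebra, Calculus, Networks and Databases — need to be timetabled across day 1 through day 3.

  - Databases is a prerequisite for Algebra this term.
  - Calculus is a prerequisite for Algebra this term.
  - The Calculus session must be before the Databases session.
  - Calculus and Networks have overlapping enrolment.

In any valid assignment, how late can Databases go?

Precedence pushes Databases to at least day 2; downstream work caps Databases at day 2.
Databases at day 2 is achievable: Networks -> day 2; Algebra -> day 3; Databases -> day 2; Calculus -> day 1.

day 2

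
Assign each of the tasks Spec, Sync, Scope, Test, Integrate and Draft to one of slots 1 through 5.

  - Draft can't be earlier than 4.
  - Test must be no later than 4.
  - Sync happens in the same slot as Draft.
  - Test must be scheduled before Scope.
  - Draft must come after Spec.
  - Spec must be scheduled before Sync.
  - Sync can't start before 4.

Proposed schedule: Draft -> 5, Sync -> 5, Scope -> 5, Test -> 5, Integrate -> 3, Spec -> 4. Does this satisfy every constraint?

Spec must be scheduled before Sync — holds.
Sync can't start before 4 — holds.
Test must be scheduled before Scope — violated.
Sync happens in the same slot as Draft — holds.
Test must be no later than 4 — violated.
Draft can't be earlier than 4 — holds.
Draft must come after Spec — holds.

No. Test must be no later than 4 is not satisfied.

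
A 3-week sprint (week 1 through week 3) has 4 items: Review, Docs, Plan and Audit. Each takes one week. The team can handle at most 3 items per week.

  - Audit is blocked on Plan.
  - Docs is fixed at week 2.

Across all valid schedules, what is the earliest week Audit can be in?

Precedence pushes Audit to at least week 2.
Audit at week 2 is achievable: Docs=week 2; Audit=week 2; Review=week 1; Plan=week 1.

week 2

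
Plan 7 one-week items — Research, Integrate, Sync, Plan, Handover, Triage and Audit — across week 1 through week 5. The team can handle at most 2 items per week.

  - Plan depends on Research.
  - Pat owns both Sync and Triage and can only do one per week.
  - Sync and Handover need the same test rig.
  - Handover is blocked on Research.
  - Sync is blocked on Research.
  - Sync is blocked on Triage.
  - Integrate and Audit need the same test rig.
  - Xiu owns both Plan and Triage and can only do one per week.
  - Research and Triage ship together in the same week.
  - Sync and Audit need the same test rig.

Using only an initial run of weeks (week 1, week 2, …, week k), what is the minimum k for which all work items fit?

The precedence chain requires at least 2 distinct weeks.
With at most 2 per week and 7 work items, at least 4 weeks are needed.
4 works (last occupied week: week 4): for example Plan -> week 2, Research -> week 1, Sync -> week 2, Triage -> week 1, Integrate -> week 3, Audit -> week 4, Handover -> week 3.

4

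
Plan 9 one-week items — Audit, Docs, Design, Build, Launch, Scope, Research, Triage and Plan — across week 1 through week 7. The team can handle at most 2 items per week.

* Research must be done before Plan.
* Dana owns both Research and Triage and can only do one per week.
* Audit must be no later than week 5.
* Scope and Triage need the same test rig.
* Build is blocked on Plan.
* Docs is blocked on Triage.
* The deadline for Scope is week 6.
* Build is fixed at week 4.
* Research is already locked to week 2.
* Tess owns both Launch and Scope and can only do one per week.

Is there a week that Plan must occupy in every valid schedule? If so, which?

week 3

Research is fixed at week 2 and must come before Plan, so Plan is at least week 3.
Build is fixed at week 4 and must come after Plan, so Plan is at most week 3.
So Plan must be week 3.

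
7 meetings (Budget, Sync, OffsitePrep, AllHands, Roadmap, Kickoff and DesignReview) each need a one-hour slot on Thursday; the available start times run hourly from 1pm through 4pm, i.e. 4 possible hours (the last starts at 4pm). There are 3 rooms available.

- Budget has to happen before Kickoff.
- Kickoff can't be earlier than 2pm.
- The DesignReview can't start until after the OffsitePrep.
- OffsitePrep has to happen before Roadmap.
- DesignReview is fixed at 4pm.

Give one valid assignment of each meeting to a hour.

Kickoff=2pm; Budget=1pm; OffsitePrep=1pm; AllHands=2pm; Sync=1pm; DesignReview=4pm; Roadmap=2pm

Checking: OffsitePrep(1pm) before DesignReview(4pm); OffsitePrep(1pm) before Roadmap(2pm); Budget(1pm) before Kickoff(2pm); DesignReview=4pm in [4pm,4pm]; Kickoff=2pm in [2pm,4pm]; max 3 per hour (cap 3).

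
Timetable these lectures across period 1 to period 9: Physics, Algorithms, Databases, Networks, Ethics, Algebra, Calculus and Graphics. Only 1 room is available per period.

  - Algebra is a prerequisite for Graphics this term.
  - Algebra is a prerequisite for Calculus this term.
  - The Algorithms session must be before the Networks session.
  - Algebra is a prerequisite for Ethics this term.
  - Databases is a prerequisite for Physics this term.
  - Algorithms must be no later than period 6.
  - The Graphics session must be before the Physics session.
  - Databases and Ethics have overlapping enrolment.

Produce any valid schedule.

Algorithms -> period 1; Graphics -> period 3; Ethics -> period 7; Algebra -> period 2; Physics -> period 5; Networks -> period 6; Calculus -> period 8; Databases -> period 4

Checking: Algebra(period 2) before Ethics(period 7); Algebra(period 2) before Graphics(period 3); Graphics(period 3) before Physics(period 5); Algorithms(period 1) before Networks(period 6); Algebra(period 2) before Calculus(period 8); Databases(period 4) before Physics(period 5); Databases(period 4) != Ethics(period 7); Algorithms=period 1 in [period 1,period 6]; max 1 per period (cap 1).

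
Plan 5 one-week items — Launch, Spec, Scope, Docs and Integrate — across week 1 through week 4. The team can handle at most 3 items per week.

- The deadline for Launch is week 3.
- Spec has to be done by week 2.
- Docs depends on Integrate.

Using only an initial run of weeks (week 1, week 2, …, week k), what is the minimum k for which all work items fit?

The precedence chain requires at least 2 distinct weeks.
With at most 3 per week and 5 work items, at least 2 weeks are needed.
2 works (last occupied week: week 2): for example Scope -> week 2, Spec -> week 1, Integrate -> week 1, Docs -> week 2, Launch -> week 1.

2 weeks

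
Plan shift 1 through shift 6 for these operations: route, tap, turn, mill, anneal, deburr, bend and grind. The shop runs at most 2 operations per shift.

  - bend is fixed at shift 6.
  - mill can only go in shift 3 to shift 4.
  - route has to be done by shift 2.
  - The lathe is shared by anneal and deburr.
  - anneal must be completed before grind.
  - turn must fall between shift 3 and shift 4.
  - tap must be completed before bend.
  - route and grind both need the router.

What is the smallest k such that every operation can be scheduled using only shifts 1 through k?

6 shifts

The precedence chain requires at least 2 distinct shifts.
With at most 2 per shift and 8 operations, at least 4 shifts are needed.
bend can't be placed before shift 6, so the schedule must run through at least shift 6.
6 works (last occupied shift: shift 6): for example anneal in shift 2, grind in shift 4, route in shift 1, tap in shift 1, bend in shift 6, deburr in shift 4, turn in shift 3, mill in shift 3.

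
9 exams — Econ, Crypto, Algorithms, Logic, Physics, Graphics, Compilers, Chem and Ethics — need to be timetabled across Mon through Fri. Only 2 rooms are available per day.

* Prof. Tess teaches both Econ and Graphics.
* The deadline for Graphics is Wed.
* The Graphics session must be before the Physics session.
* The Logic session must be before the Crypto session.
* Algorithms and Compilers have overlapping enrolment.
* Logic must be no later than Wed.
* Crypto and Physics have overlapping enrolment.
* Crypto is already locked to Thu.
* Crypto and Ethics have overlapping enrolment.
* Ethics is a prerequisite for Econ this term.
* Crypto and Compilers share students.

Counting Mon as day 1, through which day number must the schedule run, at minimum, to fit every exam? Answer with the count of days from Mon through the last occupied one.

5 days

The precedence chain requires at least 2 distinct days.
With at most 2 per day and 9 exams, at least 5 days are needed.
Crypto can't be placed before Thu — that is day 4 counting from Mon — so the schedule must run through at least 4 days.
5 works (last occupied day: Fri): for example Econ in Wed; Crypto in Thu; Chem in Thu; Ethics in Tue; Graphics in Mon; Algorithms in Wed; Compilers in Fri; Logic in Mon; Physics in Tue.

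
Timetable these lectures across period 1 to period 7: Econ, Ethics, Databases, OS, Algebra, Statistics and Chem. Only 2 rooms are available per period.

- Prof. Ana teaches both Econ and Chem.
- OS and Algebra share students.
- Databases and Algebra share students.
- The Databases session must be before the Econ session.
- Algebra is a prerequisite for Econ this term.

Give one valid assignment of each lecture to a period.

OS=period 3, Statistics=period 2, Algebra=period 2, Chem=period 4, Ethics=period 1, Econ=period 3, Databases=period 1

Checking: Databases(period 1) before Econ(period 3); Algebra(period 2) before Econ(period 3); OS(period 3) != Algebra(period 2); Econ(period 3) != Chem(period 4); Databases(period 1) != Algebra(period 2); max 2 per period (cap 2).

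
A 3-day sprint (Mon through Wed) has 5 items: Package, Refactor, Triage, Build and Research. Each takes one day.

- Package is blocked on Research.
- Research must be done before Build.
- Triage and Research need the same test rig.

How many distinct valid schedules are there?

Splitting on Package: it can be Tue (12), Wed (18). Listing each branch's schedules as (Refactor, Triage, Build, Research):
Package=Tue: (Mon,Tue,Tue,Mon) (Mon,Tue,Wed,Mon) (Mon,Wed,Tue,Mon) (Mon,Wed,Wed,Mon) (Tue,Tue,Tue,Mon) (Tue,Tue,Wed,Mon) (Tue,Wed,Tue,Mon) (Tue,Wed,Wed,Mon) (Wed,Tue,Tue,Mon) (Wed,Tue,Wed,Mon) (Wed,Wed,Tue,Mon) (Wed,Wed,Wed,Mon) — 12.
Package=Wed: (Mon,Mon,Wed,Tue) (Mon,Tue,Tue,Mon) (Mon,Tue,Wed,Mon) (Mon,Wed,Tue,Mon) (Mon,Wed,Wed,Mon) (Mon,Wed,Wed,Tue) (Tue,Mon,Wed,Tue) (Tue,Tue,Tue,Mon) (Tue,Tue,Wed,Mon) (Tue,Wed,Tue,Mon) (Tue,Wed,Wed,Mon) (Tue,Wed,Wed,Tue) (Wed,Mon,Wed,Tue) (Wed,Tue,Tue,Mon) (Wed,Tue,Wed,Mon) (Wed,Wed,Tue,Mon) (Wed,Wed,Wed,Mon) (Wed,Wed,Wed,Tue) — 18.
Summing: 12 + 18 = 30.

30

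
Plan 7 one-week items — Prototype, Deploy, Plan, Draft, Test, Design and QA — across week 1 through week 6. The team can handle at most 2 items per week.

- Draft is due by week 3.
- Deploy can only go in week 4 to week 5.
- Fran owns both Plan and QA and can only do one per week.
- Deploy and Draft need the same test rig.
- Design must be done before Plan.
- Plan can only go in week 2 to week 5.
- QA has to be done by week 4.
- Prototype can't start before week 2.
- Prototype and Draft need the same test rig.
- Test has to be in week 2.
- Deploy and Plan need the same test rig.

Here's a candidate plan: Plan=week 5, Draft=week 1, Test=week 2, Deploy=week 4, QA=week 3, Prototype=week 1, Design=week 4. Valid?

Invalid. Prototype can't start before week 2.

Deploy and Plan need the same test rig — holds.
Prototype can't start before week 2 — violated.
Plan can only go in week 2 to week 5 — holds.
The team can handle at most 2 items per week — holds.
QA has to be done by week 4 — holds.
Fran owns both Plan and QA and can only do one per week — holds.
Test has to be in week 2 — holds.
Deploy can only go in week 4 to week 5 — holds.
Deploy and Draft need the same test rig — holds.
Prototype and Draft need the same test rig — violated.
Draft is due by week 3 — holds.
Design must be done before Plan — holds.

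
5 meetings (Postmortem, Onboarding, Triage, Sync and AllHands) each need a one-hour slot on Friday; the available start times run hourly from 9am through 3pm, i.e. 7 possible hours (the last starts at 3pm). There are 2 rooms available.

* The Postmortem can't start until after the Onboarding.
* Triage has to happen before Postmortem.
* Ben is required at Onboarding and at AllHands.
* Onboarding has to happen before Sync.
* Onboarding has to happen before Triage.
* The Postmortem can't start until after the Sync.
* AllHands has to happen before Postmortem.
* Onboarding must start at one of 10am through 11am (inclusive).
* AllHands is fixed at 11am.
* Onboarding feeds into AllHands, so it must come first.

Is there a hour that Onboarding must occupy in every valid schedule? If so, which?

10am

Onboarding's window is 10am–11am.
AllHands is fixed at 11am, and Onboarding can't share a hour with AllHands.
So Onboarding must be 10am.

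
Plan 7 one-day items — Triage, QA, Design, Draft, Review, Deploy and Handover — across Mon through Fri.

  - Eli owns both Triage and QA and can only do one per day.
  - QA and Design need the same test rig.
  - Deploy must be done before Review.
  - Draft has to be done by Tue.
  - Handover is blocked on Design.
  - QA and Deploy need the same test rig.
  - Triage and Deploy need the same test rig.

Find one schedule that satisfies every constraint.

QA in Wed; Review in Tue; Design in Mon; Handover in Tue; Deploy in Mon; Triage in Tue; Draft in Mon

Checking: Design(Mon) before Handover(Tue); Deploy(Mon) before Review(Tue); QA(Wed) != Design(Mon); Triage(Tue) != QA(Wed); QA(Wed) != Deploy(Mon); Triage(Tue) != Deploy(Mon); Draft=Mon in [Mon,Tue].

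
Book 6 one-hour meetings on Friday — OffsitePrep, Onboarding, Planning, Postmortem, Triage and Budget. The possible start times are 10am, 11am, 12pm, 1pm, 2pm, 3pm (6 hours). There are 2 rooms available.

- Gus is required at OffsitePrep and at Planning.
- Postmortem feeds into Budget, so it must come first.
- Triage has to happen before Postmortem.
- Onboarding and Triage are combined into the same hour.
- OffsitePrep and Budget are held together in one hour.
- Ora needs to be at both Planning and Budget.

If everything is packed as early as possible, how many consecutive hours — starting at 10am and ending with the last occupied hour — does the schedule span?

3

The precedence chain requires at least 3 distinct hours.
With at most 2 per hour and 6 meetings, at least 3 hours are needed.
3 works (last occupied hour: 12pm): for example Budget in 12pm, OffsitePrep in 12pm, Postmortem in 11am, Onboarding in 10am, Planning in 11am, Triage in 10am.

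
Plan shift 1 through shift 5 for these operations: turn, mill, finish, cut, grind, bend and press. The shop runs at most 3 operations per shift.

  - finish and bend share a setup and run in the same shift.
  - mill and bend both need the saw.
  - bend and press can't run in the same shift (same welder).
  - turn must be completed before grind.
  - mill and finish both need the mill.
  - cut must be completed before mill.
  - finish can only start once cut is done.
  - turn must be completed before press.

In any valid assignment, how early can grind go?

shift 2

Precedence pushes grind to at least shift 2.
grind at shift 2 is achievable: cut=shift 1, turn=shift 1, grind=shift 2, finish=shift 3, bend=shift 3, press=shift 2, mill=shift 2.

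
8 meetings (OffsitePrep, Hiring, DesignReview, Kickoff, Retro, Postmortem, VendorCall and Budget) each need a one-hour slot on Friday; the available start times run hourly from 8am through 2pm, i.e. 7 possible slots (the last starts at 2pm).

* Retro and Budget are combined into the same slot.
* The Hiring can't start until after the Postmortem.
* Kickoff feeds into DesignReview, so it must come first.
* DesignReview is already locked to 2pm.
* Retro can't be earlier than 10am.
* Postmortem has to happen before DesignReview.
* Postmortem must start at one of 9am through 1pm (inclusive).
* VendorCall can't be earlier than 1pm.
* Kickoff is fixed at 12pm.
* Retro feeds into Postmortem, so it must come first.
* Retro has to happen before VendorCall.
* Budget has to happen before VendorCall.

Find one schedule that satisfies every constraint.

DesignReview -> 2pm; VendorCall -> 1pm; Hiring -> 12pm; Retro -> 10am; OffsitePrep -> 8am; Budget -> 10am; Postmortem -> 11am; Kickoff -> 12pm

Checking: Budget(10am) before VendorCall(1pm); Retro(10am) before Postmortem(11am); Postmortem(11am) before DesignReview(2pm); Retro(10am) before VendorCall(1pm); Postmortem(11am) before Hiring(12pm); Kickoff(12pm) before DesignReview(2pm); Retro = Budget = 10am; Retro=10am in [10am,2pm]; Postmortem=11am in [9am,1pm]; VendorCall=1pm in [1pm,2pm]; Kickoff=12pm in [12pm,12pm]; DesignReview=2pm in [2pm,2pm].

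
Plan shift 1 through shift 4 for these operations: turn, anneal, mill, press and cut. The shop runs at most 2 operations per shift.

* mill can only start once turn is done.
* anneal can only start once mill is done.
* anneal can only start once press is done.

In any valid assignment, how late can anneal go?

shift 4

Precedence pushes anneal to at least shift 3.
anneal at shift 4 is achievable: mill in shift 2; anneal in shift 4; press in shift 1; cut in shift 2; turn in shift 1.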